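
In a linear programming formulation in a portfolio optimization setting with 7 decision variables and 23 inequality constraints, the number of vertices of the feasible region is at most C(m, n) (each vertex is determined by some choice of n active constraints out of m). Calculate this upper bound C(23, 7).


Each vertex corresponds to some choice of n active constraints out of m, so the number of vertices is at most C(m, n) = m! / (n!(m-n)!).
m = 23, n = 7
Numerator: 23 * 22 * 21 * 20 * 19 * 18 * 17
Denominator: 7! = 5040
C(23, 7) = 245157


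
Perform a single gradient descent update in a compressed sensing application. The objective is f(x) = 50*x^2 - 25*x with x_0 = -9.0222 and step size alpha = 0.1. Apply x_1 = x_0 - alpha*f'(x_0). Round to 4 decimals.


We compute the gradient at x_0 and apply the update.
f'(x) = 100*x - 25
f'(-9.0222) = 100*-9.0222 - 25 = -927.22
x_1 = -9.0222 - 0.1*-927.22 = 83.6998


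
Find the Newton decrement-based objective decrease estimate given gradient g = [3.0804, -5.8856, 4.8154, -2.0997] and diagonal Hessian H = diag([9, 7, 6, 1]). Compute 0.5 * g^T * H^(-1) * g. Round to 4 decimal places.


Step 1: H is diagonal, so H^(-1) * g = [0.3423, -0.8408, 0.8026, -2.0997].
Step 2: g^T H^(-1) g = sum_i g_i^2 / H_ii
  = (3.0804)^2/9 + (-5.8856)^2/7 + (4.8154)^2/6 + (-2.0997)^2/1
  = 1.0543 + 4.9486 + 3.8647 + 4.4087 = 14.2764
Step 3: Objective decrease = 0.5 * g^T H^(-1) g = 7.1382


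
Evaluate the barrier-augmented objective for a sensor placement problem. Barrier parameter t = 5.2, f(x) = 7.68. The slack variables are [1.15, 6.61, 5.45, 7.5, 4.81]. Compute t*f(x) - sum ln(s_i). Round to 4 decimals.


Step 1: Compute log-barrier.
ln values: [0.1398, 1.8886, 1.6956, 2.0149, 1.5707]
phi = -(0.1398 + 1.8886 + 1.6956 + 2.0149 + 1.5707) = -7.3096
Step 2: Compute augmented objective.
t*f(x) = 5.2*7.68 = 39.936
Total = 39.936 - 7.3096 = 32.6264


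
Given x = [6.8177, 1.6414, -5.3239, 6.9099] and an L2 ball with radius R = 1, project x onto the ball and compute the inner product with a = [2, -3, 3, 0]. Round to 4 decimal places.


Step 1: Compute ||x|| (intermediates to 6 decimals).
||x|| = sqrt(6.8177^2 + 1.6414^2 + (-5.3239)^2 + 6.9099^2) = 11.192223
Step 2: Project.
Since ||x|| > R, scale = R/||x|| = 1/11.192223 = 0.089348, proj(x) = scale * x
proj(x) = [0.609148, 0.146656, -0.47568, 0.617386]
Step 3: Dot product.
a^T * proj(x) = 2*0.609148 - 3*0.146656 + 3*(-0.47568) + 0*0.617386 = -0.6487


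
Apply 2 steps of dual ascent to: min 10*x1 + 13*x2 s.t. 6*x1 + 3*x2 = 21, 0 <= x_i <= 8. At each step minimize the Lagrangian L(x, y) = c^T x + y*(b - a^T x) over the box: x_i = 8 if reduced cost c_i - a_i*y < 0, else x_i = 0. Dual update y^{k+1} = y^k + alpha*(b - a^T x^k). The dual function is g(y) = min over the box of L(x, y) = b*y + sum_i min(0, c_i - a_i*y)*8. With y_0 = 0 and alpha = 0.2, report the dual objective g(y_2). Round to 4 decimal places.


Dual ascent for LP: min 10*x1 + 13*x2, 6*x1 + 3*x2 = 21, 0 <= x_i <= 8
Step 1: y^k = 0.0, reduced costs: (10.0, 13.0)
  x^k = (0.0, 0.0), subgradient = b - a^T x = 21.0
  y^{k+1} = 0.0 + 0.2*21.0 = 4.2
Step 2: y^k = 4.2, reduced costs: (-15.2, 0.4)
  x^k = (8.0, 0.0), subgradient = b - a^T x = -27.0
  y^{k+1} = 4.2 + 0.2*-27.0 = -1.2
Dual objective at y_2 = -1.2: reduced costs (17.2, 16.6), box minimizer x = (0.0, 0.0)
g(y_2) = b*y + (c1 - a1*y)*x1 + (c2 - a2*y)*x2 = 21*(-1.2) + 17.2*0.0 + 16.6*0.0 = -25.2 + 0.0 + 0.0 = -25.2


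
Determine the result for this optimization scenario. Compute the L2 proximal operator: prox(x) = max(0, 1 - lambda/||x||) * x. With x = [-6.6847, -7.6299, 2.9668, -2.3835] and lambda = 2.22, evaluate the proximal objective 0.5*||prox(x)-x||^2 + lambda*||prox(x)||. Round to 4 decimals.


Step 1: Compute ||x||.
||x|| = 10.8344
Step 2: Compute scaling factor.
scale = max(0, 1 - 2.22/10.8344) = 0.7951
Step 3: prox(x) = [-5.315, -6.0665, 2.3589, -1.8951]
||prox(x)|| = 8.6144
Step 4: Proximal objective.
0.5*||prox-x||^2 = 2.4642
lambda*||prox|| = 19.124
Total = 21.5881


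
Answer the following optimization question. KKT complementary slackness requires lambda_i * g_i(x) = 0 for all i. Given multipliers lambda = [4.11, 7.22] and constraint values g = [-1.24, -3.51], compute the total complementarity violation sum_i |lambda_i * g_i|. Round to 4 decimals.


KKT complementary slackness check:
lambda_1 * g_1 = 4.11 * -1.24 = -5.0964
lambda_2 * g_2 = 7.22 * -3.51 = -25.3422
Total violation = 5.0964 + 25.3422 = 30.4386


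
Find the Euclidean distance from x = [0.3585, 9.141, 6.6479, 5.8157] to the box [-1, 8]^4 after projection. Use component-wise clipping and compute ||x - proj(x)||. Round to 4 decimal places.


Project each component onto [-1, 8].
clip(0.3585) = 0.3585, clip(9.141) = 8.0, clip(6.6479) = 6.6479, clip(5.8157) = 5.8157
Projection = [0.3585, 8.0, 6.6479, 5.8157]
Squared diffs: [0.0, 1.3019, 0.0, 0.0]
Distance = sqrt(1.3019) = 1.141


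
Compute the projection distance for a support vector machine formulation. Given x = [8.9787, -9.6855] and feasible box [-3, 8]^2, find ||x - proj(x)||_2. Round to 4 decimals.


Project each component onto [-3, 8].
clip(8.9787) = 8.0, clip(-9.6855) = -3.0
Projection = [8.0, -3.0]
Squared diffs: [0.9579, 44.6959]
Distance = sqrt(45.6538) = 6.7568


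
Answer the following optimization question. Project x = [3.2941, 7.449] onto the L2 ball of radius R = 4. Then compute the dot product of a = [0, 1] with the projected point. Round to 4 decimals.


Step 1: Compute ||x|| (intermediates to 6 decimals).
||x|| = sqrt(3.2941^2 + 7.449^2) = 8.144857
Step 2: Project.
Since ||x|| > R, scale = R/||x|| = 4/8.144857 = 0.491107, proj(x) = scale * x
proj(x) = [1.617756, 3.658256]
Step 3: Dot product.
a^T * proj(x) = 0*1.617756 + 1*3.658256 = 3.6583


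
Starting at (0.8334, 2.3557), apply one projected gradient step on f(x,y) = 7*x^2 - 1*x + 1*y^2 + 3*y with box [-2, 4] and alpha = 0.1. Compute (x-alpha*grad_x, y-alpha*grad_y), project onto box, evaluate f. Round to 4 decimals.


Step 1: Compute gradient at (0.8334, 2.3557).
grad_x = 2*7*0.8334 - 1 = 10.6676
grad_y = 2*1*2.3557 + 3 = 7.7114
Step 2: Gradient step.
x_raw = 0.8334 - 0.1*10.6676 = -0.2334
y_raw = 2.3557 - 0.1*7.7114 = 1.5846
Step 3: Project onto [-2, 4].
x_proj = clip(-0.2334) = -0.2334
y_proj = clip(1.5846) = 1.5846
Step 4: Evaluate f.
f(-0.2334, 1.5846) = 7.8791


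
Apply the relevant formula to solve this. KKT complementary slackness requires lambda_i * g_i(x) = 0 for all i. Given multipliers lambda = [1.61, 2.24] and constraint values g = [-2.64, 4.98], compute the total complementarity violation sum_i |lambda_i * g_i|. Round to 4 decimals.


KKT complementary slackness check:
lambda_1 * g_1 = 1.61 * -2.64 = -4.2504
lambda_2 * g_2 = 2.24 * 4.98 = 11.1552
Total violation = 4.2504 + 11.1552 = 15.4056


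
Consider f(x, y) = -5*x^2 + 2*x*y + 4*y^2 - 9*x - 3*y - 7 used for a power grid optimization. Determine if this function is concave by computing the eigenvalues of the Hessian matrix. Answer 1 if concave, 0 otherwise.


The Hessian of f(x,y) = -5*x^2 + 2*x*y + 4*y^2 - 9*x - 3*y - 7 is:
H = [[-10, 2], [2, 8]]
Trace = -10 + 8 = -2
Determinant = -10*8 - (2)^2 = -84
Discriminant = (-2)^2 - 4*-84 = 340.0
Eigenvalues: lambda_1 = -10.2195, lambda_2 = 8.2195
The function is not concave.

0


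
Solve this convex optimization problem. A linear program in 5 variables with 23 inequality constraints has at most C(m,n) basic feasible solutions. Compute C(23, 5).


Each vertex corresponds to some choice of n active constraints out of m, so the number of vertices is at most C(m, n) = m! / (n!(m-n)!).
m = 23, n = 5
Numerator: 23 * 22 * 21 * 20 * 19
Denominator: 5! = 120
C(23, 5) = 33649


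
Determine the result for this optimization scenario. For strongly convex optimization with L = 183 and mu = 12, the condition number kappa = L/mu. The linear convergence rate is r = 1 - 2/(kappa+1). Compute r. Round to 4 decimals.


Step 1: Compute the condition number.
kappa = L/mu = 183/12 = 15.25
Step 2: Compute the convergence rate.
r = 1 - 2/(kappa + 1) = 1 - 2*mu/(L + mu) = (L - mu)/(L + mu) = 171/195 = 0.8769


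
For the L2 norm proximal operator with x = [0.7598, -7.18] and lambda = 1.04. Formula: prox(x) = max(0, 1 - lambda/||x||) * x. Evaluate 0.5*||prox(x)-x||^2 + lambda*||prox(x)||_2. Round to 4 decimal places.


Step 1: Compute ||x||.
||x|| = 7.2201
Step 2: Compute scaling factor.
scale = max(0, 1 - 1.04/7.2201) = 0.856
Step 3: prox(x) = [0.6504, -6.1458]
||prox(x)|| = 6.1801
Step 4: Proximal objective.
0.5*||prox-x||^2 = 0.5408
lambda*||prox|| = 6.4273
Total = 6.9681


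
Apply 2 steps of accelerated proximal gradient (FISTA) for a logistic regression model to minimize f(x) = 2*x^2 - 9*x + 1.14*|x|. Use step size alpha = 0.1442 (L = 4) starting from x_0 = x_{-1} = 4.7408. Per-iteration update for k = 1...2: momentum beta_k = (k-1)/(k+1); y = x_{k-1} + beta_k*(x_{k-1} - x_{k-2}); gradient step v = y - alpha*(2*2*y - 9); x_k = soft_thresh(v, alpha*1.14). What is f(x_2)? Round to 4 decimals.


FISTA on f(x) = 2*x^2 - 9*x + 1.14*|x|
L = 4, alpha = 0.1442
Iteration 1: beta = 0.0, y = 4.7408 + 0.0*(4.7408 - 4.7408) = 4.7408
  grad(y) = 9.9632, v = y - alpha*grad = 3.3041
  prox(v) = soft_thresh(3.3041, 0.1644) = 3.1397
Iteration 2: beta = 0.3333, y = 3.1397 + 0.3333*(3.1397 - 4.7408) = 2.606
  grad(y) = 1.4241, v = y - alpha*grad = 2.4007
  prox(v) = soft_thresh(2.4007, 0.1644) = 2.2363
f(x_2) = 2*2.2363^2 - 9*2.2363 + 1.14*|2.2363| = -7.5753


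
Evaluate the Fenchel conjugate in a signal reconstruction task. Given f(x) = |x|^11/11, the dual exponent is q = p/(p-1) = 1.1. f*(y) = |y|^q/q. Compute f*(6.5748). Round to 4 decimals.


The conjugate exponent q satisfies 1/p + 1/q = 1.
p = 11, so q = 11/(11 - 1) = 1.1
|y|^q = 6.5748^1.1 = 7.9373
f*(6.5748) = 7.9373 / 1.1 = 7.2157


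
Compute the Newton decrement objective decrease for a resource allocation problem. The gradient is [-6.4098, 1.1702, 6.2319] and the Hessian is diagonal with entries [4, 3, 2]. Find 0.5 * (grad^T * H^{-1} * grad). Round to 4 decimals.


Step 1: H is diagonal, so H^(-1) * g = [-1.6025, 0.3901, 3.116].
Step 2: g^T H^(-1) g = sum_i g_i^2 / H_ii
  = (-6.4098)^2/4 + (1.1702)^2/3 + (6.2319)^2/2
  = 10.2714 + 0.4565 + 19.4183 = 30.1461
Step 3: Objective decrease = 0.5 * g^T H^(-1) g = 15.0731


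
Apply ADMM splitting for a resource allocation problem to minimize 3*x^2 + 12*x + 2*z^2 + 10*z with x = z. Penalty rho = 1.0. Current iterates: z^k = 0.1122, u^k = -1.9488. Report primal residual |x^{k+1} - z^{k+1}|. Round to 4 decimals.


ADMM iteration with rho = 1.0, z^k = 0.1122, u^k = -1.9488
Step 1: x-update.
Minimize 3*x^2 + 12*x + (1.0/2)*(x - 0.1122 - 1.9488)^2
FOC: (2*3 + 1.0)*x = -12 + 1.0*(0.1122 + 1.9488)
x^{k+1} = -1.4199
Step 2: z-update.
Minimize 2*z^2 + 10*z + (1.0/2)*(-1.4199 - z - 1.9488)^2
FOC: (2*2 + 1.0)*z = -10 + 1.0*(-1.4199 - 1.9488)
z^{k+1} = -2.6737
Step 3: u-update.
u^{k+1} = -1.9488 - 1.4199 + 2.6737 = -0.6949
Step 4: Primal residual = |-1.4199 + 2.6737| = 1.2539


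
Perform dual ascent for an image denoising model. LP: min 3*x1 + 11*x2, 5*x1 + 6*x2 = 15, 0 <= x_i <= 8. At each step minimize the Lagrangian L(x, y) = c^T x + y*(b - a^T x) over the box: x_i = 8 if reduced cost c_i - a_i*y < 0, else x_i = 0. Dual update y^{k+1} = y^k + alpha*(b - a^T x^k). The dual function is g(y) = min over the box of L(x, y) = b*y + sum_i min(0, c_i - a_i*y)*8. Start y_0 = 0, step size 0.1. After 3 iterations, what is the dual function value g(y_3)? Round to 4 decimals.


Dual ascent for LP: min 3*x1 + 11*x2, 5*x1 + 6*x2 = 15, 0 <= x_i <= 8
Step 1: y^k = 0.0, reduced costs: (3.0, 11.0)
  x^k = (0.0, 0.0), subgradient = b - a^T x = 15.0
  y^{k+1} = 0.0 + 0.1*15.0 = 1.5
Step 2: y^k = 1.5, reduced costs: (-4.5, 2.0)
  x^k = (8.0, 0.0), subgradient = b - a^T x = -25.0
  y^{k+1} = 1.5 + 0.1*-25.0 = -1.0
Step 3: y^k = -1.0, reduced costs: (8.0, 17.0)
  x^k = (0.0, 0.0), subgradient = b - a^T x = 15.0
  y^{k+1} = -1.0 + 0.1*15.0 = 0.5
Dual objective at y_3 = 0.5: reduced costs (0.5, 8.0), box minimizer x = (0.0, 0.0)
g(y_3) = b*y + (c1 - a1*y)*x1 + (c2 - a2*y)*x2 = 15*0.5 + 0.5*0.0 + 8.0*0.0 = 7.5 + 0.0 + 0.0 = 7.5


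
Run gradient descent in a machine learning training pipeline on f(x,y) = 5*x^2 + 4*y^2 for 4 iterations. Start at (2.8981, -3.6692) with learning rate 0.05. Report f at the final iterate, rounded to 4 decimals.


Gradient descent on f(x,y) = 5*x^2 + 4*y^2.
Starting point: (2.8981, -3.6692), alpha = 0.05
Step 1: grad_x = 2*5*2.8981 = 28.981, grad_y = 2*4*-3.6692 = -29.3536
  x_1 = 2.8981 - 0.05*28.981 = 1.4491
  y_1 = -3.6692 - 0.05*-29.3536 = -2.2015
Step 2: grad_x = 2*5*1.4491 = 14.4905, grad_y = 2*4*-2.2015 = -17.6122
  x_2 = 1.4491 - 0.05*14.4905 = 0.7245
  y_2 = -2.2015 - 0.05*-17.6122 = -1.3209
Step 3: grad_x = 2*5*0.7245 = 7.2453, grad_y = 2*4*-1.3209 = -10.5673
  x_3 = 0.7245 - 0.05*7.2453 = 0.3623
  y_3 = -1.3209 - 0.05*-10.5673 = -0.7925
Step 4: grad_x = 2*5*0.3623 = 3.6226, grad_y = 2*4*-0.7925 = -6.3404
  x_4 = 0.3623 - 0.05*3.6226 = 0.1811
  y_4 = -0.7925 - 0.05*-6.3404 = -0.4755
f(0.1811, -0.4755) = 5*0.1811^2 + 4*(-0.4755)^2 = 1.0686


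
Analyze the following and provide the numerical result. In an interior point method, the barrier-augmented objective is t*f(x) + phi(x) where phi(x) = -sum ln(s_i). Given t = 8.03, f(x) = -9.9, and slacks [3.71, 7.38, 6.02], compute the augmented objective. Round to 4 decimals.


Step 1: Compute log-barrier.
ln values: [1.311, 1.9988, 1.7951]
phi = -(1.311 + 1.9988 + 1.7951) = -5.1049
Step 2: Compute augmented objective.
t*f(x) = 8.03*-9.9 = -79.497
Total = -79.497 - 5.1049 = -84.6019


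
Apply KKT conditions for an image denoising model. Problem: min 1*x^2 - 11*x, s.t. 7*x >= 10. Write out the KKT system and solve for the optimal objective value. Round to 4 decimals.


Step 1: Try lambda = 0 (constraint inactive).
Stationarity: 2*1*x - 11 = 0
x* = 11/(2*1) = 5.5
Check constraint: 7*5.5 = 38.5 >= 10 -- satisfied.
Step 2: Compute optimal value.
f(x*) = 1*5.5^2 - 11*5.5 = -30.25


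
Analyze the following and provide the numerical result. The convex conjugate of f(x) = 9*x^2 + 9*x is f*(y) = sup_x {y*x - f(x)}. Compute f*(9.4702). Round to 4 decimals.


f*(y) = sup_x {y*x - a*x^2 - b*x} = sup_x {(y-b)*x - a*x^2}
FOC: (y - b) - 2a*x = 0 => x* = (y - b)/(2a)
x* = (9.4702 - 9)/(2*9) = 0.0261
f*(9.4702) = (y-b)^2/(4a) = (9.4702 - 9)^2/(4*9)
= 0.2211/36 = 0.0061


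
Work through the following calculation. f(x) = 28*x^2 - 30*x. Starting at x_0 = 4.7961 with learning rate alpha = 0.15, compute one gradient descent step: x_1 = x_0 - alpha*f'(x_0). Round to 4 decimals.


We compute the gradient at x_0 and apply the update.
f'(x) = 56*x - 30
f'(4.7961) = 56*4.7961 - 30 = 238.5816
x_1 = 4.7961 - 0.15*238.5816 = -30.9911


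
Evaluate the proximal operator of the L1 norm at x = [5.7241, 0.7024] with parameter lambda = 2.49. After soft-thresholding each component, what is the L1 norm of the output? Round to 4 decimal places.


Soft-thresholding with lambda = 2.49:
prox(5.7241) = sign(5.7241)*max(|5.7241| - 2.49, 0) = 3.2341
prox(0.7024) = sign(0.7024)*max(|0.7024| - 2.49, 0) = 0.0
prox(x) = [3.2341, 0.0]
||prox(x)||_1 = 3.2341 + 0.0 = 3.2341


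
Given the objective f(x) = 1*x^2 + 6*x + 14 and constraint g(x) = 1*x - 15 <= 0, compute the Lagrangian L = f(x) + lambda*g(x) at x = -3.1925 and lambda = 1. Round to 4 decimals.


Step 1: Evaluate f(x).
f(-3.1925) = 1*(-3.1925)^2 + 6*(-3.1925) + 14 = 5.0371
Step 2: Evaluate g(x).
g(-3.1925) = 1*-3.1925 - 15 = -18.1925
Step 3: Compute Lagrangian.
L = 5.0371 + 1*-18.1925 = -13.1554


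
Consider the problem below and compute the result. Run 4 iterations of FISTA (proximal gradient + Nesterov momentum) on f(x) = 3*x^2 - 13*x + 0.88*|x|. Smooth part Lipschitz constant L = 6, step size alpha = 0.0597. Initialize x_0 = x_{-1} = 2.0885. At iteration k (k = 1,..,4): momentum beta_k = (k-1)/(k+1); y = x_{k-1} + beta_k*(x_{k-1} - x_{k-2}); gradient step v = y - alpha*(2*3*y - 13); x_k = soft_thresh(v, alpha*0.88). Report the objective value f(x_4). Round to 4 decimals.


FISTA on f(x) = 3*x^2 - 13*x + 0.88*|x|
L = 6, alpha = 0.0597
Iteration 1: beta = 0.0, y = 2.0885 + 0.0*(2.0885 - 2.0885) = 2.0885
  grad(y) = -0.469, v = y - alpha*grad = 2.1165
  prox(v) = soft_thresh(2.1165, 0.0525) = 2.064
Iteration 2: beta = 0.3333, y = 2.064 + 0.3333*(2.064 - 2.0885) = 2.0558
  grad(y) = -0.6653, v = y - alpha*grad = 2.0955
  prox(v) = soft_thresh(2.0955, 0.0525) = 2.043
Iteration 3: beta = 0.5, y = 2.043 + 0.5*(2.043 - 2.064) = 2.0325
  grad(y) = -0.8052, v = y - alpha*grad = 2.0805
  prox(v) = soft_thresh(2.0805, 0.0525) = 2.028
Iteration 4: beta = 0.6, y = 2.028 + 0.6*(2.028 - 2.043) = 2.019
  grad(y) = -0.8859, v = y - alpha*grad = 2.0719
  prox(v) = soft_thresh(2.0719, 0.0525) = 2.0194
f(x_4) = 3*2.0194^2 - 13*2.0194 + 0.88*|2.0194| = -12.2412


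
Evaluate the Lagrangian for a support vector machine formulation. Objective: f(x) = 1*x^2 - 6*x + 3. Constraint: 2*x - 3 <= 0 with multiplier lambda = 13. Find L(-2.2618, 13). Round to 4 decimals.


Step 1: Evaluate f(x).
f(-2.2618) = 1*(-2.2618)^2 - 6*(-2.2618) + 3 = 21.6865
Step 2: Evaluate g(x).
g(-2.2618) = 2*-2.2618 - 3 = -7.5236
Step 3: Compute Lagrangian.
L = 21.6865 + 13*-7.5236 = -76.1203


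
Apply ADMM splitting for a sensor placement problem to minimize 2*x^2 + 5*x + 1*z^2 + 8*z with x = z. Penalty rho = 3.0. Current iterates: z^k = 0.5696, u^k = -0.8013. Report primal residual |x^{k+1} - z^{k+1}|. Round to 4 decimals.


ADMM iteration with rho = 3.0, z^k = 0.5696, u^k = -0.8013
Step 1: x-update.
Minimize 2*x^2 + 5*x + (3.0/2)*(x - 0.5696 - 0.8013)^2
FOC: (2*2 + 3.0)*x = -5 + 3.0*(0.5696 + 0.8013)
x^{k+1} = -0.1268
Step 2: z-update.
Minimize 1*z^2 + 8*z + (3.0/2)*(-0.1268 - z - 0.8013)^2
FOC: (2*1 + 3.0)*z = -8 + 3.0*(-0.1268 - 0.8013)
z^{k+1} = -2.1568
Step 3: u-update.
u^{k+1} = -0.8013 - 0.1268 + 2.1568 = 1.2288
Step 4: Primal residual = |-0.1268 + 2.1568| = 2.0301


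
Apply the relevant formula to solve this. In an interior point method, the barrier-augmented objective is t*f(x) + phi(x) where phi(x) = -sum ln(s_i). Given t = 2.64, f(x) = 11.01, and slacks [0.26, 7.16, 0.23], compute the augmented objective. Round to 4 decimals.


Step 1: Compute log-barrier.
ln values: [-1.3471, 1.9685, -1.4697]
phi = -(-1.3471 + 1.9685 - 1.4697) = 0.8482
Step 2: Compute augmented objective.
t*f(x) = 2.64*11.01 = 29.0664
Total = 29.0664 + 0.8482 = 29.9146


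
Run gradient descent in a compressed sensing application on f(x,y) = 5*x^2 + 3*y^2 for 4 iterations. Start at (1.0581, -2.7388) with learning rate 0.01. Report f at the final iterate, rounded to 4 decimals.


Gradient descent on f(x,y) = 5*x^2 + 3*y^2.
Starting point: (1.0581, -2.7388), alpha = 0.01
Step 1: grad_x = 2*5*1.0581 = 10.581, grad_y = 2*3*-2.7388 = -16.4328
  x_1 = 1.0581 - 0.01*10.581 = 0.9523
  y_1 = -2.7388 - 0.01*-16.4328 = -2.5745
Step 2: grad_x = 2*5*0.9523 = 9.5229, grad_y = 2*3*-2.5745 = -15.4468
  x_2 = 0.9523 - 0.01*9.5229 = 0.8571
  y_2 = -2.5745 - 0.01*-15.4468 = -2.42
Step 3: grad_x = 2*5*0.8571 = 8.5706, grad_y = 2*3*-2.42 = -14.52
  x_3 = 0.8571 - 0.01*8.5706 = 0.7714
  y_3 = -2.42 - 0.01*-14.52 = -2.2748
Step 4: grad_x = 2*5*0.7714 = 7.7135, grad_y = 2*3*-2.2748 = -13.6488
  x_4 = 0.7714 - 0.01*7.7135 = 0.6942
  y_4 = -2.2748 - 0.01*-13.6488 = -2.1383
f(0.6942, -2.1383) = 5*0.6942^2 + 3*(-2.1383)^2 = 16.1269


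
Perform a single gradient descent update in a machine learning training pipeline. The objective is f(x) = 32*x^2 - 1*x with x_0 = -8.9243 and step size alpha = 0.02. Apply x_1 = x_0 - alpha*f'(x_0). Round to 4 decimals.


We compute the gradient at x_0 and apply the update.
f'(x) = 64*x - 1
f'(-8.9243) = 64*-8.9243 - 1 = -572.1552
x_1 = -8.9243 - 0.02*-572.1552 = 2.5188


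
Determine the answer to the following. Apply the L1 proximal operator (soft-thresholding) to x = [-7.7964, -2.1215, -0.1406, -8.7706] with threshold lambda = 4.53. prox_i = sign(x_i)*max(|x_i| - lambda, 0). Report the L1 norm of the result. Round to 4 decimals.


Soft-thresholding with lambda = 4.53:
prox(-7.7964) = sign(-7.7964)*max(|-7.7964| - 4.53, 0) = -3.2664
prox(-2.1215) = sign(-2.1215)*max(|-2.1215| - 4.53, 0) = 0.0
prox(-0.1406) = sign(-0.1406)*max(|-0.1406| - 4.53, 0) = 0.0
prox(-8.7706) = sign(-8.7706)*max(|-8.7706| - 4.53, 0) = -4.2406
prox(x) = [-3.2664, 0.0, 0.0, -4.2406]
||prox(x)||_1 = 3.2664 + 0.0 + 0.0 + 4.2406 = 7.507


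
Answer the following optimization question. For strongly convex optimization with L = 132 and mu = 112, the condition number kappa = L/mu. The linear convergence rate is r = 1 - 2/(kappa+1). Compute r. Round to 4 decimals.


Step 1: Compute the condition number.
kappa = L/mu = 132/112 = 1.1786
Step 2: Compute the convergence rate.
r = 1 - 2/(kappa + 1) = 1 - 2*mu/(L + mu) = (L - mu)/(L + mu) = 20/244 = 0.082


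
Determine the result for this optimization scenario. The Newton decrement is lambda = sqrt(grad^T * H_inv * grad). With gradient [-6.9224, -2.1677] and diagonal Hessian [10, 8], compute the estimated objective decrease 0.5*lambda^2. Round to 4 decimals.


Step 1: H is diagonal, so H^(-1) * g = [-0.6922, -0.271].
Step 2: g^T H^(-1) g = sum_i g_i^2 / H_ii
  = (-6.9224)^2/10 + (-2.1677)^2/8
  = 4.792 + 0.5874 = 5.3793
Step 3: Objective decrease = 0.5 * g^T H^(-1) g = 2.6897


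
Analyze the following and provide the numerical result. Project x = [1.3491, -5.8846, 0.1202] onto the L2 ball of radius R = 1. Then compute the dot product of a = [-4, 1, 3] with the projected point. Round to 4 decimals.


Step 1: Compute ||x|| (intermediates to 6 decimals).
||x|| = sqrt(1.3491^2 + (-5.8846)^2 + 0.1202^2) = 6.038463
Step 2: Project.
Since ||x|| > R, scale = R/||x|| = 1/6.038463 = 0.165605, proj(x) = scale * x
proj(x) = [0.223418, -0.974519, 0.019906]
Step 3: Dot product.
a^T * proj(x) = -4*0.223418 + 1*(-0.974519) + 3*0.019906 = -1.8085


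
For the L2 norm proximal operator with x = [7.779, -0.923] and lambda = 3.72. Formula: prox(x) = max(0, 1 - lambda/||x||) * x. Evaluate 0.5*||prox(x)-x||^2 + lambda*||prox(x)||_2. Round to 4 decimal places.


Step 1: Compute ||x||.
||x|| = 7.8336
Step 2: Compute scaling factor.
scale = max(0, 1 - 3.72/7.8336) = 0.5251
Step 3: prox(x) = [4.0849, -0.4847]
||prox(x)|| = 4.1136
Step 4: Proximal objective.
0.5*||prox-x||^2 = 6.9192
lambda*||prox|| = 15.3026
Total = 22.2217


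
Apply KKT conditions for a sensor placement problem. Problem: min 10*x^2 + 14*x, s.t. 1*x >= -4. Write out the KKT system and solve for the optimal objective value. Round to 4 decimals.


Step 1: Try lambda = 0 (constraint inactive).
Stationarity: 2*10*x + 14 = 0
x* = -14/(2*10) = -0.7
Check constraint: 1*-0.7 = -0.7 >= -4 -- satisfied.
Step 2: Compute optimal value.
f(x*) = 10*(-0.7)^2 + 14*(-0.7) = -4.9


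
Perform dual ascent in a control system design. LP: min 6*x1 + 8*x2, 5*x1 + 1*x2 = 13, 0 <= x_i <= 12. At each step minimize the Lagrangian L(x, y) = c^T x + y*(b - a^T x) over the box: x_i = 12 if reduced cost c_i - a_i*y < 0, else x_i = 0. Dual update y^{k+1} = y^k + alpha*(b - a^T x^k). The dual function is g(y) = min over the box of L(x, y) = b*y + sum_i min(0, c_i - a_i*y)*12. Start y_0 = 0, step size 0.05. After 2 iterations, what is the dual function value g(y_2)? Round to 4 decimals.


Dual ascent for LP: min 6*x1 + 8*x2, 5*x1 + 1*x2 = 13, 0 <= x_i <= 12
Step 1: y^k = 0.0, reduced costs: (6.0, 8.0)
  x^k = (0.0, 0.0), subgradient = b - a^T x = 13.0
  y^{k+1} = 0.0 + 0.05*13.0 = 0.65
Step 2: y^k = 0.65, reduced costs: (2.75, 7.35)
  x^k = (0.0, 0.0), subgradient = b - a^T x = 13.0
  y^{k+1} = 0.65 + 0.05*13.0 = 1.3
Dual objective at y_2 = 1.3: reduced costs (-0.5, 6.7), box minimizer x = (12.0, 0.0)
g(y_2) = b*y + (c1 - a1*y)*x1 + (c2 - a2*y)*x2 = 13*1.3 + (-0.5)*12.0 + 6.7*0.0 = 16.9 - 6.0 + 0.0 = 10.9


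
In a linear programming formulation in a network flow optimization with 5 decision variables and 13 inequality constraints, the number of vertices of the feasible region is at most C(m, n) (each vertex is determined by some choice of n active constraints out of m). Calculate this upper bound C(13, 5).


Each vertex corresponds to some choice of n active constraints out of m, so the number of vertices is at most C(m, n) = m! / (n!(m-n)!).
m = 13, n = 5
Numerator: 13 * 12 * 11 * 10 * 9
Denominator: 5! = 120
C(13, 5) = 1287


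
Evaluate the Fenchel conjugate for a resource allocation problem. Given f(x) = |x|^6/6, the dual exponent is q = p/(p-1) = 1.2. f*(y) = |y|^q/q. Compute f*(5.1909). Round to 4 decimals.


The conjugate exponent q satisfies 1/p + 1/q = 1.
p = 6, so q = 6/(6 - 1) = 1.2
|y|^q = 5.1909^1.2 = 7.2159
f*(5.1909) = 7.2159 / 1.2 = 6.0133


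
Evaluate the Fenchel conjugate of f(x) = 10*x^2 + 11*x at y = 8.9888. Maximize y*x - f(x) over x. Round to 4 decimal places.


f*(y) = sup_x {y*x - a*x^2 - b*x} = sup_x {(y-b)*x - a*x^2}
FOC: (y - b) - 2a*x = 0 => x* = (y - b)/(2a)
x* = (8.9888 - 11)/(2*10) = -0.1006
f*(8.9888) = (y-b)^2/(4a) = (8.9888 - 11)^2/(4*10)
= 4.0449/40 = 0.1011


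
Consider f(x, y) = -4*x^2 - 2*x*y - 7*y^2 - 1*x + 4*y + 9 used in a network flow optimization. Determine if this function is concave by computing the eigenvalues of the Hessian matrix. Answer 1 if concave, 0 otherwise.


The Hessian of f(x,y) = -4*x^2 - 2*x*y - 7*y^2 - 1*x + 4*y + 9 is:
H = [[-8, -2], [-2, -14]]
Trace = -8 - 14 = -22
Determinant = -8*-14 - (-2)^2 = 108
Discriminant = (-22)^2 - 4*108 = 52.0
Eigenvalues: lambda_1 = -14.6056, lambda_2 = -7.3944
The function is concave.

1


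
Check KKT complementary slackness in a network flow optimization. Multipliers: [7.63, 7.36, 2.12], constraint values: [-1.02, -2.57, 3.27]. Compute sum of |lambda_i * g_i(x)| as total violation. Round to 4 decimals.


KKT complementary slackness check:
lambda_1 * g_1 = 7.63 * -1.02 = -7.7826
lambda_2 * g_2 = 7.36 * -2.57 = -18.9152
lambda_3 * g_3 = 2.12 * 3.27 = 6.9324
Total violation = 7.7826 + 18.9152 + 6.9324 = 33.6302


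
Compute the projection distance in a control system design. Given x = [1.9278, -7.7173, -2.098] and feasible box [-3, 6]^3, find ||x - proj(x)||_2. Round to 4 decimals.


Project each component onto [-3, 6].
clip(1.9278) = 1.9278, clip(-7.7173) = -3.0, clip(-2.098) = -2.098
Projection = [1.9278, -3.0, -2.098]
Squared diffs: [0.0, 22.2529, 0.0]
Distance = sqrt(22.2529) = 4.7173


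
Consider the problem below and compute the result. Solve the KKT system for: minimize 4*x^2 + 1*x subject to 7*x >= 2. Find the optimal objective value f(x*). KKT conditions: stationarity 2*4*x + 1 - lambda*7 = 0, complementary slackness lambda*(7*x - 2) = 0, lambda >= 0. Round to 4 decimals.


Step 1: Try lambda = 0 (constraint inactive).
x_unc = -1/(2*4) = -0.125
Check: 7*-0.125 = -0.875 < 2 -- violated!
Step 2: Constraint must be active: 7*x = 2
x* = 2/7 = 0.2857 (rounded; the exact value 2/7 is used below)
lambda = (2*4*(2/7) + 1)/7 = 0.4694
Step 3: Compute optimal value.
f(x*) = 4*(2/7)^2 + 1*(2/7) = 0.6122


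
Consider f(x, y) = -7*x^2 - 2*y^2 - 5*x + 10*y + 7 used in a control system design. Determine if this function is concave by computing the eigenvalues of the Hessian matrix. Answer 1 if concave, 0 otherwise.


The Hessian of f(x,y) = -7*x^2 - 2*y^2 - 5*x + 10*y + 7 is:
H = [[-14, 0], [0, -4]]
Trace = -14 - 4 = -18
Determinant = -14*-4 - (0)^2 = 56
Discriminant = (-18)^2 - 4*56 = 100.0
Eigenvalues: lambda_1 = -14.0, lambda_2 = -4.0
The function is concave.

1


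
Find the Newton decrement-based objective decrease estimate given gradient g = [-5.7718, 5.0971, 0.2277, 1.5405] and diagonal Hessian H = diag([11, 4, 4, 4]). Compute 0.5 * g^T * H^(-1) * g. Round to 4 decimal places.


Step 1: H is diagonal, so H^(-1) * g = [-0.5247, 1.2743, 0.0569, 0.3851].
Step 2: g^T H^(-1) g = sum_i g_i^2 / H_ii
  = (-5.7718)^2/11 + (5.0971)^2/4 + (0.2277)^2/4 + (1.5405)^2/4
  = 3.0285 + 6.4951 + 0.013 + 0.5933 = 10.1299
Step 3: Objective decrease = 0.5 * g^T H^(-1) g = 5.0649


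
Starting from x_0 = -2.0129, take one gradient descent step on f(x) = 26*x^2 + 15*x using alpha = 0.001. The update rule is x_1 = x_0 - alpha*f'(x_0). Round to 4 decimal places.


We compute the gradient at x_0 and apply the update.
f'(x) = 52*x + 15
f'(-2.0129) = 52*-2.0129 + 15 = -89.6708
x_1 = -2.0129 - 0.001*-89.6708 = -1.9232


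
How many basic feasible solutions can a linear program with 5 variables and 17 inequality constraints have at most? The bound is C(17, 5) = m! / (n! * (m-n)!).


Each vertex corresponds to some choice of n active constraints out of m, so the number of vertices is at most C(m, n) = m! / (n!(m-n)!).
m = 17, n = 5
Numerator: 17 * 16 * 15 * 14 * 13
Denominator: 5! = 120
C(17, 5) = 6188


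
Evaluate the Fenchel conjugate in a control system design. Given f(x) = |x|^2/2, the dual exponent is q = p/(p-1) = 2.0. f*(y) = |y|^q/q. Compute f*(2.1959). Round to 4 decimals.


The conjugate exponent q satisfies 1/p + 1/q = 1.
p = 2, so q = 2/(2 - 1) = 2.0
|y|^q = 2.1959^2.0 = 4.822
f*(2.1959) = 4.822 / 2.0 = 2.411


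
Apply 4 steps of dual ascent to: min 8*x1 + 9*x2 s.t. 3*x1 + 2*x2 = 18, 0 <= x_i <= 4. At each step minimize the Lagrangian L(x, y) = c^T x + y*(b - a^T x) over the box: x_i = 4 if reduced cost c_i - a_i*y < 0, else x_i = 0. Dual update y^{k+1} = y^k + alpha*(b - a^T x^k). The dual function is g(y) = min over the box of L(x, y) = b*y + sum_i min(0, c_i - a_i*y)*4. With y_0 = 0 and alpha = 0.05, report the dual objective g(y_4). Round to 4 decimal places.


Dual ascent for LP: min 8*x1 + 9*x2, 3*x1 + 2*x2 = 18, 0 <= x_i <= 4
Step 1: y^k = 0.0, reduced costs: (8.0, 9.0)
  x^k = (0.0, 0.0), subgradient = b - a^T x = 18.0
  y^{k+1} = 0.0 + 0.05*18.0 = 0.9
Step 2: y^k = 0.9, reduced costs: (5.3, 7.2)
  x^k = (0.0, 0.0), subgradient = b - a^T x = 18.0
  y^{k+1} = 0.9 + 0.05*18.0 = 1.8
Step 3: y^k = 1.8, reduced costs: (2.6, 5.4)
  x^k = (0.0, 0.0), subgradient = b - a^T x = 18.0
  y^{k+1} = 1.8 + 0.05*18.0 = 2.7
Step 4: y^k = 2.7, reduced costs: (-0.1, 3.6)
  x^k = (4.0, 0.0), subgradient = b - a^T x = 6.0
  y^{k+1} = 2.7 + 0.05*6.0 = 3.0
Dual objective at y_4 = 3.0: reduced costs (-1.0, 3.0), box minimizer x = (4.0, 0.0)
g(y_4) = b*y + (c1 - a1*y)*x1 + (c2 - a2*y)*x2 = 18*3.0 + (-1.0)*4.0 + 3.0*0.0 = 54.0 - 4.0 + 0.0 = 50.0


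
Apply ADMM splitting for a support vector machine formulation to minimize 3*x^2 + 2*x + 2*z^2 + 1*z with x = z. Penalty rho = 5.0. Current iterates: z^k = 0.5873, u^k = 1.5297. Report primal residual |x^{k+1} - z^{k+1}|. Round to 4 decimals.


ADMM iteration with rho = 5.0, z^k = 0.5873, u^k = 1.5297
Step 1: x-update.
Minimize 3*x^2 + 2*x + (5.0/2)*(x - 0.5873 + 1.5297)^2
FOC: (2*3 + 5.0)*x = -2 + 5.0*(0.5873 - 1.5297)
x^{k+1} = -0.6102
Step 2: z-update.
Minimize 2*z^2 + 1*z + (5.0/2)*(-0.6102 - z + 1.5297)^2
FOC: (2*2 + 5.0)*z = -1 + 5.0*(-0.6102 + 1.5297)
z^{k+1} = 0.3997
Step 3: u-update.
u^{k+1} = 1.5297 - 0.6102 - 0.3997 = 0.5198
Step 4: Primal residual = |-0.6102 - 0.3997| = 1.0099


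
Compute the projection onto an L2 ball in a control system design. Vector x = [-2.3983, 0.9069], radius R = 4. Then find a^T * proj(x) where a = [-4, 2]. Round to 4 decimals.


Step 1: Compute ||x|| (intermediates to 6 decimals).
||x|| = sqrt((-2.3983)^2 + 0.9069^2) = 2.564042
Step 2: Project.
Since ||x|| <= R, proj = x (no scaling needed).
proj(x) = [-2.3983, 0.9069]
Step 3: Dot product.
a^T * proj(x) = -4*(-2.3983) + 2*0.9069 = 11.407


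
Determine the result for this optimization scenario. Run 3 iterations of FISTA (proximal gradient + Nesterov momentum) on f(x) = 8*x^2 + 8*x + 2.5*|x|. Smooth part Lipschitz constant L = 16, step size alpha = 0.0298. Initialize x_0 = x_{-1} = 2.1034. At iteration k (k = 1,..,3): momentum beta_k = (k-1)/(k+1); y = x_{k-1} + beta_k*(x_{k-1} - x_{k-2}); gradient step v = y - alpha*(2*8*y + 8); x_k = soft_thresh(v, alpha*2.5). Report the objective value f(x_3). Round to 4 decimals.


FISTA on f(x) = 8*x^2 + 8*x + 2.5*|x|
L = 16, alpha = 0.0298
Iteration 1: beta = 0.0, y = 2.1034 + 0.0*(2.1034 - 2.1034) = 2.1034
  grad(y) = 41.6544, v = y - alpha*grad = 0.8621
  prox(v) = soft_thresh(0.8621, 0.0745) = 0.7876
Iteration 2: beta = 0.3333, y = 0.7876 + 0.3333*(0.7876 - 2.1034) = 0.349
  grad(y) = 13.584, v = y - alpha*grad = -0.0558
  prox(v) = soft_thresh(-0.0558, 0.0745) = 0.0
Iteration 3: beta = 0.5, y = 0.0 + 0.5*(0.0 - 0.7876) = -0.3938
  grad(y) = 1.6992, v = y - alpha*grad = -0.4444
  prox(v) = soft_thresh(-0.4444, 0.0745) = -0.3699
f(x_3) = 8*(-0.3699)^2 + 8*(-0.3699) + 2.5*|-0.3699| = -0.9398


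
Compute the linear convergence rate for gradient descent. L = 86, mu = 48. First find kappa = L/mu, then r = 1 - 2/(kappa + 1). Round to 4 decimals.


Step 1: Compute the condition number.
kappa = L/mu = 86/48 = 1.7917
Step 2: Compute the convergence rate.
r = 1 - 2/(kappa + 1) = 1 - 2*mu/(L + mu) = (L - mu)/(L + mu) = 38/134 = 0.2836


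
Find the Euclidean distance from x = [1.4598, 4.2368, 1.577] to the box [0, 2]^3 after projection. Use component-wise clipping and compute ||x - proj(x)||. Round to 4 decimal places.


Project each component onto [0, 2].
clip(1.4598) = 1.4598, clip(4.2368) = 2.0, clip(1.577) = 1.577
Projection = [1.4598, 2.0, 1.577]
Squared diffs: [0.0, 5.0033, 0.0]
Distance = sqrt(5.0033) = 2.2368


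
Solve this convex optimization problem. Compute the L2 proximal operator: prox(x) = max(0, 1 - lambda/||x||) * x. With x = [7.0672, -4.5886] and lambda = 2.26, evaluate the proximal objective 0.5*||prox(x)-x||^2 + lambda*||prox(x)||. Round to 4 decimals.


Step 1: Compute ||x||.
||x|| = 8.4262
Step 2: Compute scaling factor.
scale = max(0, 1 - 2.26/8.4262) = 0.7318
Step 3: prox(x) = [5.1717, -3.3579]
||prox(x)|| = 6.1662
Step 4: Proximal objective.
0.5*||prox-x||^2 = 2.5538
lambda*||prox|| = 13.9356
Total = 16.4894


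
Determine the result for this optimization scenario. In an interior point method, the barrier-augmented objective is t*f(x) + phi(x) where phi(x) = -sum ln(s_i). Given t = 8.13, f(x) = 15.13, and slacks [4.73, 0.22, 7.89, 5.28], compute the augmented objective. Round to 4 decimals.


Step 1: Compute log-barrier.
ln values: [1.5539, -1.5141, 2.0656, 1.6639]
phi = -(1.5539 - 1.5141 + 2.0656 + 1.6639) = -3.7693
Step 2: Compute augmented objective.
t*f(x) = 8.13*15.13 = 123.0069
Total = 123.0069 - 3.7693 = 119.2376


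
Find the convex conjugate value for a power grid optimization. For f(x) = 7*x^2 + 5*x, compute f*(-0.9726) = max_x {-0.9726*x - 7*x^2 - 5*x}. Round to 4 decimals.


f*(y) = sup_x {y*x - a*x^2 - b*x} = sup_x {(y-b)*x - a*x^2}
FOC: (y - b) - 2a*x = 0 => x* = (y - b)/(2a)
x* = (-0.9726 - 5)/(2*7) = -0.4266
f*(-0.9726) = (y-b)^2/(4a) = (-0.9726 - 5)^2/(4*7)
= 35.672/28 = 1.274


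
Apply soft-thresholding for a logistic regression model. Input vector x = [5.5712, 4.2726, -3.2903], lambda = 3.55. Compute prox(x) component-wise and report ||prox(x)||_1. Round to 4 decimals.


Soft-thresholding with lambda = 3.55:
prox(5.5712) = sign(5.5712)*max(|5.5712| - 3.55, 0) = 2.0212
prox(4.2726) = sign(4.2726)*max(|4.2726| - 3.55, 0) = 0.7226
prox(-3.2903) = sign(-3.2903)*max(|-3.2903| - 3.55, 0) = 0.0
prox(x) = [2.0212, 0.7226, 0.0]
||prox(x)||_1 = 2.0212 + 0.7226 + 0.0 = 2.7438


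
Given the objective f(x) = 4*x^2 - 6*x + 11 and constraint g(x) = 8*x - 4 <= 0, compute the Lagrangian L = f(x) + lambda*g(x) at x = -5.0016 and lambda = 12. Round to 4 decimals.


Step 1: Evaluate f(x).
f(-5.0016) = 4*(-5.0016)^2 - 6*(-5.0016) + 11 = 141.0736
Step 2: Evaluate g(x).
g(-5.0016) = 8*-5.0016 - 4 = -44.0128
Step 3: Compute Lagrangian.
L = 141.0736 + 12*-44.0128 = -387.08


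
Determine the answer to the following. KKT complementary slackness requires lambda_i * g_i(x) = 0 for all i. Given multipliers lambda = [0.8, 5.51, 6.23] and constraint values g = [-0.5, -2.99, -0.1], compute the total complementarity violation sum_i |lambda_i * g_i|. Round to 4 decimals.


KKT complementary slackness check:
lambda_1 * g_1 = 0.8 * -0.5 = -0.4
lambda_2 * g_2 = 5.51 * -2.99 = -16.4749
lambda_3 * g_3 = 6.23 * -0.1 = -0.623
Total violation = 0.4 + 16.4749 + 0.623 = 17.4979


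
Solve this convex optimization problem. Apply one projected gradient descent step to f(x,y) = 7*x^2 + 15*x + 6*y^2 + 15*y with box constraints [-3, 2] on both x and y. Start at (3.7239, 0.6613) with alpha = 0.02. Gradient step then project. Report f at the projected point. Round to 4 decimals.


Step 1: Compute gradient at (3.7239, 0.6613).
grad_x = 2*7*3.7239 + 15 = 67.1346
grad_y = 2*6*0.6613 + 15 = 22.9356
Step 2: Gradient step.
x_raw = 3.7239 - 0.02*67.1346 = 2.3812
y_raw = 0.6613 - 0.02*22.9356 = 0.2026
Step 3: Project onto [-3, 2].
x_proj = clip(2.3812) = 2.0
y_proj = clip(0.2026) = 0.2026
Step 4: Evaluate f.
f(2.0, 0.2026) = 61.2851


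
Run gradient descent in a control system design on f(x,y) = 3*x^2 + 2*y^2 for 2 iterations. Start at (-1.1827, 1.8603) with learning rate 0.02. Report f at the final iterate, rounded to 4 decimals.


Gradient descent on f(x,y) = 3*x^2 + 2*y^2.
Starting point: (-1.1827, 1.8603), alpha = 0.02
Step 1: grad_x = 2*3*-1.1827 = -7.0962, grad_y = 2*2*1.8603 = 7.4412
  x_1 = -1.1827 - 0.02*-7.0962 = -1.0408
  y_1 = 1.8603 - 0.02*7.4412 = 1.7115
Step 2: grad_x = 2*3*-1.0408 = -6.2447, grad_y = 2*2*1.7115 = 6.8459
  x_2 = -1.0408 - 0.02*-6.2447 = -0.9159
  y_2 = 1.7115 - 0.02*6.8459 = 1.5746
f(-0.9159, 1.5746) = 3*(-0.9159)^2 + 2*1.5746^2 = 7.475


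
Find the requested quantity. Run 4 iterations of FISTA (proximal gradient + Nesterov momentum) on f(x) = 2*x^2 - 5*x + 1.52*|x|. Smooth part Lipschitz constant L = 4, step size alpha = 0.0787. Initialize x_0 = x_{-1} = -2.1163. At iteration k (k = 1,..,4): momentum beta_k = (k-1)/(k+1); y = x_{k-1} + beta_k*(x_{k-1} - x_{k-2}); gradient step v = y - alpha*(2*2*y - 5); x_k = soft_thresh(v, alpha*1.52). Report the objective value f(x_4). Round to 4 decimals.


FISTA on f(x) = 2*x^2 - 5*x + 1.52*|x|
L = 4, alpha = 0.0787
Iteration 1: beta = 0.0, y = -2.1163 + 0.0*(-2.1163 + 2.1163) = -2.1163
  grad(y) = -13.4652, v = y - alpha*grad = -1.0566
  prox(v) = soft_thresh(-1.0566, 0.1196) = -0.937
Iteration 2: beta = 0.3333, y = -0.937 + 0.3333*(-0.937 + 2.1163) = -0.5439
  grad(y) = -7.1754, v = y - alpha*grad = 0.0209
  prox(v) = soft_thresh(0.0209, 0.1196) = 0.0
Iteration 3: beta = 0.5, y = 0.0 + 0.5*(0.0 + 0.937) = 0.4685
  grad(y) = -3.1261, v = y - alpha*grad = 0.7145
  prox(v) = soft_thresh(0.7145, 0.1196) = 0.5949
Iteration 4: beta = 0.6, y = 0.5949 + 0.6*(0.5949 - 0.0) = 0.9518
  grad(y) = -1.1928, v = y - alpha*grad = 1.0457
  prox(v) = soft_thresh(1.0457, 0.1196) = 0.9261
f(x_4) = 2*0.9261^2 - 5*0.9261 + 1.52*|0.9261| = -1.5075


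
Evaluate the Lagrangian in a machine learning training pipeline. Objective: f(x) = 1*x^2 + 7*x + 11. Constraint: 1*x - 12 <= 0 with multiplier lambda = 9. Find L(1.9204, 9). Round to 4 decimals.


Step 1: Evaluate f(x).
f(1.9204) = 1*1.9204^2 + 7*1.9204 + 11 = 28.1307
Step 2: Evaluate g(x).
g(1.9204) = 1*1.9204 - 12 = -10.0796
Step 3: Compute Lagrangian.
L = 28.1307 + 9*-10.0796 = -62.5857


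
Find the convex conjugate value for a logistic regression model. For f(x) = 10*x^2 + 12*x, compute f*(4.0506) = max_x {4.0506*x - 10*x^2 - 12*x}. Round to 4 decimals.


f*(y) = sup_x {y*x - a*x^2 - b*x} = sup_x {(y-b)*x - a*x^2}
FOC: (y - b) - 2a*x = 0 => x* = (y - b)/(2a)
x* = (4.0506 - 12)/(2*10) = -0.3975
f*(4.0506) = (y-b)^2/(4a) = (4.0506 - 12)^2/(4*10)
= 63.193/40 = 1.5798


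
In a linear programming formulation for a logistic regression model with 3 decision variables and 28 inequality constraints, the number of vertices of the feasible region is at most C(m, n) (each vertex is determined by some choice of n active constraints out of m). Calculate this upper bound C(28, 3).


Each vertex corresponds to some choice of n active constraints out of m, so the number of vertices is at most C(m, n) = m! / (n!(m-n)!).
m = 28, n = 3
Numerator: 28 * 27 * 26
Denominator: 3! = 6
C(28, 3) = 3276


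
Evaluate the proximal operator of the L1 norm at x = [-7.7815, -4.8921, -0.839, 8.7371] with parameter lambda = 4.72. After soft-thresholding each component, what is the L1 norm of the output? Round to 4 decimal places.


Soft-thresholding with lambda = 4.72:
prox(-7.7815) = sign(-7.7815)*max(|-7.7815| - 4.72, 0) = -3.0615
prox(-4.8921) = sign(-4.8921)*max(|-4.8921| - 4.72, 0) = -0.1721
prox(-0.839) = sign(-0.839)*max(|-0.839| - 4.72, 0) = 0.0
prox(8.7371) = sign(8.7371)*max(|8.7371| - 4.72, 0) = 4.0171
prox(x) = [-3.0615, -0.1721, 0.0, 4.0171]
||prox(x)||_1 = 3.0615 + 0.1721 + 0.0 + 4.0171 = 7.2507
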